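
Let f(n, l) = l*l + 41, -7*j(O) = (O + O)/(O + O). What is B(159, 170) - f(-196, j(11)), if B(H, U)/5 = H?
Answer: 36945/49 ≈ 753.98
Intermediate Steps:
j(O) = -1/7 (j(O) = -(O + O)/(7*(O + O)) = -2*O/(7*(2*O)) = -2*O*1/(2*O)/7 = -1/7*1 = -1/7)
f(n, l) = 41 + l**2 (f(n, l) = l**2 + 41 = 41 + l**2)
B(H, U) = 5*H
B(159, 170) - f(-196, j(11)) = 5*159 - (41 + (-1/7)**2) = 795 - (41 + 1/49) = 795 - 1*2010/49 = 795 - 2010/49 = 36945/49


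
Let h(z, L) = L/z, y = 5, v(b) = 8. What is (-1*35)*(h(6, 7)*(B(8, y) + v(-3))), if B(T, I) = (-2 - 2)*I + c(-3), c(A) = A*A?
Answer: 245/2 ≈ 122.50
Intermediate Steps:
c(A) = A²
B(T, I) = 9 - 4*I (B(T, I) = (-2 - 2)*I + (-3)² = -4*I + 9 = 9 - 4*I)
(-1*35)*(h(6, 7)*(B(8, y) + v(-3))) = (-1*35)*((7/6)*((9 - 4*5) + 8)) = -35*7*(⅙)*((9 - 20) + 8) = -245*(-11 + 8)/6 = -245*(-3)/6 = -35*(-7/2) = 245/2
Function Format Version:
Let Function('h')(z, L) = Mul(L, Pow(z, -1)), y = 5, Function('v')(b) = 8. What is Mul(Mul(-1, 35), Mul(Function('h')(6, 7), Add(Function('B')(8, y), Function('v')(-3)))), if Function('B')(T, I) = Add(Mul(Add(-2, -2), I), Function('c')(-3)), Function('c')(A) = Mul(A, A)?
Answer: Rational(245, 2) ≈ 122.50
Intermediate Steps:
Function('c')(A) = Pow(A, 2)
Function('B')(T, I) = Add(9, Mul(-4, I)) (Function('B')(T, I) = Add(Mul(Add(-2, -2), I), Pow(-3, 2)) = Add(Mul(-4, I), 9) = Add(9, Mul(-4, I)))
Mul(Mul(-1, 35), Mul(Function('h')(6, 7), Add(Function('B')(8, y), Function('v')(-3)))) = Mul(Mul(-1, 35), Mul(Mul(7, Pow(6, -1)), Add(Add(9, Mul(-4, 5)), 8))) = Mul(-35, Mul(Mul(7, Rational(1, 6)), Add(Add(9, -20), 8))) = Mul(-35, Mul(Rational(7, 6), Add(-11, 8))) = Mul(-35, Mul(Rational(7, 6), -3)) = Mul(-35, Rational(-7, 2)) = Rational(245, 2)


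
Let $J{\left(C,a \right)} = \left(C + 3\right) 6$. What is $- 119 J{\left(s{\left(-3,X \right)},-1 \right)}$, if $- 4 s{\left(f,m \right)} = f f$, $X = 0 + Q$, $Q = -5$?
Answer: $- \frac{1071}{2} \approx -535.5$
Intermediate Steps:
$X = -5$ ($X = 0 - 5 = -5$)
$s{\left(f,m \right)} = - \frac{f^{2}}{4}$ ($s{\left(f,m \right)} = - \frac{f f}{4} = - \frac{f^{2}}{4}$)
$J{\left(C,a \right)} = 18 + 6 C$ ($J{\left(C,a \right)} = \left(3 + C\right) 6 = 18 + 6 C$)
$- 119 J{\left(s{\left(-3,X \right)},-1 \right)} = - 119 \left(18 + 6 \left(- \frac{\left(-3\right)^{2}}{4}\right)\right) = - 119 \left(18 + 6 \left(\left(- \frac{1}{4}\right) 9\right)\right) = - 119 \left(18 + 6 \left(- \frac{9}{4}\right)\right) = - 119 \left(18 - \frac{27}{2}\right) = \left(-119\right) \frac{9}{2} = - \frac{1071}{2}$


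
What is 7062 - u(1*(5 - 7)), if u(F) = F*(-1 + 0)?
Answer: 7060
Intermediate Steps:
u(F) = -F (u(F) = F*(-1) = -F)
7062 - u(1*(5 - 7)) = 7062 - (-1)*1*(5 - 7) = 7062 - (-1)*1*(-2) = 7062 - (-1)*(-2) = 7062 - 1*2 = 7062 - 2 = 7060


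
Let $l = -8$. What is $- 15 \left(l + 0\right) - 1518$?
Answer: $-1398$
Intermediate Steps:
$- 15 \left(l + 0\right) - 1518 = - 15 \left(-8 + 0\right) - 1518 = \left(-15\right) \left(-8\right) - 1518 = 120 - 1518 = -1398$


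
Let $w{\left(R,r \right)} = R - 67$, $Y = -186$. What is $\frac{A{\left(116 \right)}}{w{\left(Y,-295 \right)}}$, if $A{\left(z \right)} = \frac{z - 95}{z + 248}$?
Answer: $- \frac{3}{13156} \approx -0.00022803$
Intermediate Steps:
$w{\left(R,r \right)} = -67 + R$
$A{\left(z \right)} = \frac{-95 + z}{248 + z}$
$\frac{A{\left(116 \right)}}{w{\left(Y,-295 \right)}} = \frac{\frac{1}{248 + 116} \left(-95 + 116\right)}{-67 - 186} = \frac{\frac{1}{364} \cdot 21}{-253} = \frac{1}{364} \cdot 21 \left(- \frac{1}{253}\right) = \frac{3}{52} \left(- \frac{1}{253}\right) = - \frac{3}{13156}$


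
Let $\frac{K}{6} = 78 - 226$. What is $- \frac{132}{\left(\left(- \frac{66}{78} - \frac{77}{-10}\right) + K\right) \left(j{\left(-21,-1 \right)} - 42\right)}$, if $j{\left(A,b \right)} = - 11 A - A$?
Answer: $\frac{572}{801843} \approx 0.00071336$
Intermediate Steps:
$j{\left(A,b \right)} = - 12 A$
$K = -888$ ($K = 6 \left(78 - 226\right) = 6 \left(-148\right) = -888$)
$- \frac{132}{\left(\left(- \frac{66}{78} - \frac{77}{-10}\right) + K\right) \left(j{\left(-21,-1 \right)} - 42\right)} = - \frac{132}{\left(\left(- \frac{66}{78} - \frac{77}{-10}\right) - 888\right) \left(\left(-12\right) \left(-21\right) - 42\right)} = - \frac{132}{\left(\left(\left(-66\right) \frac{1}{78} - - \frac{77}{10}\right) - 888\right) \left(252 - 42\right)} = - \frac{132}{\left(\left(- \frac{11}{13} + \frac{77}{10}\right) - 888\right) 210} = - \frac{132}{\left(\frac{891}{130} - 888\right) 210} = - \frac{132}{\left(- \frac{114549}{130}\right) 210} = - \frac{132}{- \frac{2405529}{13}} = \left(-132\right) \left(- \frac{13}{2405529}\right) = \frac{572}{801843}$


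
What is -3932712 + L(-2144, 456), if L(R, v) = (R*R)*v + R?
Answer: 2092176760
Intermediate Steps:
L(R, v) = R + v*R² (L(R, v) = R²*v + R = v*R² + R = R + v*R²)
-3932712 + L(-2144, 456) = -3932712 - 2144*(1 - 2144*456) = -3932712 - 2144*(1 - 977664) = -3932712 - 2144*(-977663) = -3932712 + 2096109472 = 2092176760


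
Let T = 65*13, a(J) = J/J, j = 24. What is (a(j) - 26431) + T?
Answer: -25585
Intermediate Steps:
a(J) = 1
T = 845
(a(j) - 26431) + T = (1 - 26431) + 845 = -26430 + 845 = -25585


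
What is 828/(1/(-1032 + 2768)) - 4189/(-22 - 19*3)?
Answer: 113559421/79 ≈ 1.4375e+6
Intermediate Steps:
828/(1/(-1032 + 2768)) - 4189/(-22 - 19*3) = 828/(1/1736) - 4189/(-22 - 57) = 828/(1/1736) - 4189/(-79) = 828*1736 - 4189*(-1/79) = 1437408 + 4189/79 = 113559421/79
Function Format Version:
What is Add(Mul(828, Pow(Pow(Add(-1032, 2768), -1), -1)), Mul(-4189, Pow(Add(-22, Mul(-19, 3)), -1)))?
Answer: Rational(113559421, 79) ≈ 1.4375e+6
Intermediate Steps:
Add(Mul(828, Pow(Pow(Add(-1032, 2768), -1), -1)), Mul(-4189, Pow(Add(-22, Mul(-19, 3)), -1))) = Add(Mul(828, Pow(Pow(1736, -1), -1)), Mul(-4189, Pow(Add(-22, -57), -1))) = Add(Mul(828, Pow(Rational(1, 1736), -1)), Mul(-4189, Pow(-79, -1))) = Add(Mul(828, 1736), Mul(-4189, Rational(-1, 79))) = Add(1437408, Rational(4189, 79)) = Rational(113559421, 79)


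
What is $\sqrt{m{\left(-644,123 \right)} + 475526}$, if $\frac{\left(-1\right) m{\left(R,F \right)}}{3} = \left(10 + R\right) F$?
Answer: $4 \sqrt{44342} \approx 842.3$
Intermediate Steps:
$m{\left(R,F \right)} = - 3 F \left(10 + R\right)$ ($m{\left(R,F \right)} = - 3 \left(10 + R\right) F = - 3 F \left(10 + R\right)$)
$\sqrt{m{\left(-644,123 \right)} + 475526} = \sqrt{\left(-3\right) 123 \left(10 - 644\right) + 475526} = \sqrt{\left(-3\right) 123 \left(-634\right) + 475526} = \sqrt{233946 + 475526} = \sqrt{709472} = 4 \sqrt{44342}$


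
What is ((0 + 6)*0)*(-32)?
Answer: 0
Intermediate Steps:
((0 + 6)*0)*(-32) = (6*0)*(-32) = 0*(-32) = 0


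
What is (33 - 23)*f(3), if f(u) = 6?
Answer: 60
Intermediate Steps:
(33 - 23)*f(3) = (33 - 23)*6 = 10*6 = 60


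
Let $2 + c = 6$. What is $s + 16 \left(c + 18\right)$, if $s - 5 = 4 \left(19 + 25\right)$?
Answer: $533$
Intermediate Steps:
$c = 4$ ($c = -2 + 6 = 4$)
$s = 181$ ($s = 5 + 4 \left(19 + 25\right) = 5 + 4 \cdot 44 = 5 + 176 = 181$)
$s + 16 \left(c + 18\right) = 181 + 16 \left(4 + 18\right) = 181 + 16 \cdot 22 = 181 + 352 = 533$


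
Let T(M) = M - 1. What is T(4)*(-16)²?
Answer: 768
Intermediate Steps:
T(M) = -1 + M
T(4)*(-16)² = (-1 + 4)*(-16)² = 3*256 = 768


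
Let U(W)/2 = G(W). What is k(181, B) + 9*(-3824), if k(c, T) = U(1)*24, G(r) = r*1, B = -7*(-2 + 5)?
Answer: -34368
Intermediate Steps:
B = -21 (B = -7*3 = -21)
G(r) = r
U(W) = 2*W
k(c, T) = 48 (k(c, T) = (2*1)*24 = 2*24 = 48)
k(181, B) + 9*(-3824) = 48 + 9*(-3824) = 48 - 34416 = -34368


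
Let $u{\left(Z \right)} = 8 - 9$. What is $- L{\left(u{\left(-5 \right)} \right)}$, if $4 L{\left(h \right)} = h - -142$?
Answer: $- \frac{141}{4} \approx -35.25$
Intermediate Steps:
$u{\left(Z \right)} = -1$ ($u{\left(Z \right)} = 8 - 9 = -1$)
$L{\left(h \right)} = \frac{71}{2} + \frac{h}{4}$ ($L{\left(h \right)} = \frac{h - -142}{4} = \frac{h + 142}{4} = \frac{142 + h}{4} = \frac{71}{2} + \frac{h}{4}$)
$- L{\left(u{\left(-5 \right)} \right)} = - (\frac{71}{2} + \frac{1}{4} \left(-1\right)) = - (\frac{71}{2} - \frac{1}{4}) = \left(-1\right) \frac{141}{4} = - \frac{141}{4}$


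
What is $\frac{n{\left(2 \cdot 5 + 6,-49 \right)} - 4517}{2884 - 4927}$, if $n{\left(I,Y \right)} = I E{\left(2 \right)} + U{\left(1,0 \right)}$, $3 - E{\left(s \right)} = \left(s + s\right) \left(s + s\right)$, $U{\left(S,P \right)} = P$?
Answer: $\frac{525}{227} \approx 2.3128$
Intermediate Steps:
$E{\left(s \right)} = 3 - 4 s^{2}$ ($E{\left(s \right)} = 3 - \left(s + s\right) \left(s + s\right) = 3 - 2 s 2 s = 3 - 4 s^{2}$)
$n{\left(I,Y \right)} = - 13 I$ ($n{\left(I,Y \right)} = I \left(3 - 4 \cdot 2^{2}\right) + 0 = I \left(3 - 16\right) + 0 = I \left(-13\right) + 0 = - 13 I + 0 = - 13 I$)
$\frac{n{\left(2 \cdot 5 + 6,-49 \right)} - 4517}{2884 - 4927} = \frac{- 13 \left(2 \cdot 5 + 6\right) - 4517}{2884 - 4927} = \frac{- 13 \left(10 + 6\right) - 4517}{-2043} = \left(\left(-13\right) 16 - 4517\right) \left(- \frac{1}{2043}\right) = \left(-208 - 4517\right) \left(- \frac{1}{2043}\right) = \left(-4725\right) \left(- \frac{1}{2043}\right) = \frac{525}{227}$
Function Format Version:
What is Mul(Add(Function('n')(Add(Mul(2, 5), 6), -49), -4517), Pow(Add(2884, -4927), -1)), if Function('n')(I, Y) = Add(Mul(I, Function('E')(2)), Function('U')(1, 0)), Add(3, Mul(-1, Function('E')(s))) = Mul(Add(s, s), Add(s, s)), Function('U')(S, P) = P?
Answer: Rational(525, 227) ≈ 2.3128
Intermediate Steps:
Function('E')(s) = Add(3, Mul(-4, Pow(s, 2))) (Function('E')(s) = Add(3, Mul(-1, Mul(Add(s, s), Add(s, s)))) = Add(3, Mul(-1, Mul(Mul(2, s), Mul(2, s)))) = Add(3, Mul(-1, Mul(4, Pow(s, 2)))) = Add(3, Mul(-4, Pow(s, 2))))
Function('n')(I, Y) = Mul(-13, I) (Function('n')(I, Y) = Add(Mul(I, Add(3, Mul(-4, Pow(2, 2)))), 0) = Add(Mul(I, Add(3, Mul(-4, 4))), 0) = Add(Mul(I, Add(3, -16)), 0) = Add(Mul(I, -13), 0) = Add(Mul(-13, I), 0) = Mul(-13, I))
Mul(Add(Function('n')(Add(Mul(2, 5), 6), -49), -4517), Pow(Add(2884, -4927), -1)) = Mul(Add(Mul(-13, Add(Mul(2, 5), 6)), -4517), Pow(Add(2884, -4927), -1)) = Mul(Add(Mul(-13, Add(10, 6)), -4517), Pow(-2043, -1)) = Mul(Add(Mul(-13, 16), -4517), Rational(-1, 2043)) = Mul(Add(-208, -4517), Rational(-1, 2043)) = Mul(-4725, Rational(-1, 2043)) = Rational(525, 227)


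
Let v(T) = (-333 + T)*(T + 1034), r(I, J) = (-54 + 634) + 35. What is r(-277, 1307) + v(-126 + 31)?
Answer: -401277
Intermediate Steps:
r(I, J) = 615 (r(I, J) = 580 + 35 = 615)
v(T) = (-333 + T)*(1034 + T)
r(-277, 1307) + v(-126 + 31) = 615 + (-344322 + (-126 + 31)² + 701*(-126 + 31)) = 615 + (-344322 + (-95)² + 701*(-95)) = 615 + (-344322 + 9025 - 66595) = 615 - 401892 = -401277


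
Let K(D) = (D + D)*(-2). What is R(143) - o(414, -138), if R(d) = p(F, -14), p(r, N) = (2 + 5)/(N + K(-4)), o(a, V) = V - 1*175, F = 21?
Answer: 633/2 ≈ 316.50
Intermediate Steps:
K(D) = -4*D (K(D) = (2*D)*(-2) = -4*D)
o(a, V) = -175 + V (o(a, V) = V - 175 = -175 + V)
p(r, N) = 7/(16 + N) (p(r, N) = (2 + 5)/(N - 4*(-4)) = 7/(N + 16) = 7/(16 + N))
R(d) = 7/2 (R(d) = 7/(16 - 14) = 7/2)
R(143) - o(414, -138) = 7/2 - (-175 - 138) = 7/2 - 1*(-313) = 7/2 + 313 = 633/2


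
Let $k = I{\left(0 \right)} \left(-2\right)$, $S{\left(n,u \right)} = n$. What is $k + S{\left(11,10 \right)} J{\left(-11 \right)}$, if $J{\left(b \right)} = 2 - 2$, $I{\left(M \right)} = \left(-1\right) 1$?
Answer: $2$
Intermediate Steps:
$I{\left(M \right)} = -1$
$k = 2$ ($k = \left(-1\right) \left(-2\right) = 2$)
$J{\left(b \right)} = 0$ ($J{\left(b \right)} = 2 - 2 = 0$)
$k + S{\left(11,10 \right)} J{\left(-11 \right)} = 2 + 11 \cdot 0 = 2 + 0 = 2$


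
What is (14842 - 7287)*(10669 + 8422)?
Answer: 144232505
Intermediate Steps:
(14842 - 7287)*(10669 + 8422) = 7555*19091 = 144232505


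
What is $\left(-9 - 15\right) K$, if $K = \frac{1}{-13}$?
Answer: $\frac{24}{13} \approx 1.8462$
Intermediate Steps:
$K = - \frac{1}{13} \approx -0.076923$
$\left(-9 - 15\right) K = \left(-9 - 15\right) \left(- \frac{1}{13}\right) = \left(-24\right) \left(- \frac{1}{13}\right) = \frac{24}{13}$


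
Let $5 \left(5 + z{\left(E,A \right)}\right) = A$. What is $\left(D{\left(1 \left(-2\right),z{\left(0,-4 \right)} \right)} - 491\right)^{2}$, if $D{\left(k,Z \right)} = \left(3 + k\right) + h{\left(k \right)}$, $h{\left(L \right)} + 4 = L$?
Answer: $246016$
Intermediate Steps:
$h{\left(L \right)} = -4 + L$
$z{\left(E,A \right)} = -5 + \frac{A}{5}$
$D{\left(k,Z \right)} = -1 + 2 k$ ($D{\left(k,Z \right)} = \left(3 + k\right) + \left(-4 + k\right) = -1 + 2 k$)
$\left(D{\left(1 \left(-2\right),z{\left(0,-4 \right)} \right)} - 491\right)^{2} = \left(\left(-1 + 2 \cdot 1 \left(-2\right)\right) - 491\right)^{2} = \left(\left(-1 + 2 \left(-2\right)\right) - 491\right)^{2} = \left(\left(-1 - 4\right) - 491\right)^{2} = \left(-5 - 491\right)^{2} = \left(-496\right)^{2} = 246016$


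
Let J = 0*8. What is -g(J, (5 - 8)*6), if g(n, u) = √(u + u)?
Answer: -6*I ≈ -6.0*I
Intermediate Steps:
J = 0
g(n, u) = √2*√u (g(n, u) = √(2*u) = √2*√u)
-g(J, (5 - 8)*6) = -√2*√((5 - 8)*6) = -√2*√(-3*6) = -√2*√(-18) = -√2*3*I*√2 = -6*I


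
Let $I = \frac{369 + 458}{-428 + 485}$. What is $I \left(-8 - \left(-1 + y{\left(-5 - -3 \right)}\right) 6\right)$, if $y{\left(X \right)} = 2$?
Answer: $- \frac{11578}{57} \approx -203.12$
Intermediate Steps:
$I = \frac{827}{57} \approx 14.509$
$I \left(-8 - \left(-1 + y{\left(-5 - -3 \right)}\right) 6\right) = \frac{827 \left(-8 - \left(-1 + 2\right) 6\right)}{57} = \frac{827 \left(-8 - 1 \cdot 6\right)}{57} = \frac{827 \left(-8 - 6\right)}{57} = \frac{827}{57} \left(-14\right) = - \frac{11578}{57}$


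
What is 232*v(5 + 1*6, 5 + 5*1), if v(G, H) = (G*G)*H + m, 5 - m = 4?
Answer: 280952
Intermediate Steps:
m = 1 (m = 5 - 1*4 = 5 - 4 = 1)
v(G, H) = 1 + H*G² (v(G, H) = (G*G)*H + 1 = G²*H + 1 = H*G² + 1 = 1 + H*G²)
232*v(5 + 1*6, 5 + 5*1) = 232*(1 + (5 + 5*1)*(5 + 1*6)²) = 232*(1 + (5 + 5)*(5 + 6)²) = 232*(1 + 10*11²) = 232*(1 + 10*121) = 232*(1 + 1210) = 232*1211 = 280952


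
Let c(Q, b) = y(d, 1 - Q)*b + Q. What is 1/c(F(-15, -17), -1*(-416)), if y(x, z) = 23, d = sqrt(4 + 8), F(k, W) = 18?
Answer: 1/9586 ≈ 0.00010432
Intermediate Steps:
d = 2*sqrt(3) (d = sqrt(12) = 2*sqrt(3) ≈ 3.4641)
c(Q, b) = Q + 23*b (c(Q, b) = 23*b + Q = Q + 23*b)
1/c(F(-15, -17), -1*(-416)) = 1/(18 + 23*(-1*(-416))) = 1/(18 + 23*416) = 1/(18 + 9568) = 1/9586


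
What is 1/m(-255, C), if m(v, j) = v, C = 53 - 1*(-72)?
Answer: -1/255 ≈ -0.0039216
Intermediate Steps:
C = 125 (C = 53 + 72 = 125)
1/m(-255, C) = 1/(-255) = -1/255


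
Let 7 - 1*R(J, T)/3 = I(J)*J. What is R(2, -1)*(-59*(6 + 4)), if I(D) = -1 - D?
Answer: -23010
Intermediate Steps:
R(J, T) = 21 - 3*J*(-1 - J) (R(J, T) = 21 - 3*(-1 - J)*J = 21 - 3*J*(-1 - J))
R(2, -1)*(-59*(6 + 4)) = (21 + 3*2*(1 + 2))*(-59*(6 + 4)) = (21 + 3*2*3)*(-59*10) = (21 + 18)*(-590) = 39*(-590) = -23010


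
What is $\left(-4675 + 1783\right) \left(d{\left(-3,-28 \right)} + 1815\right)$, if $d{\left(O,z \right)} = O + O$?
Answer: $-5231628$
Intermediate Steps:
$d{\left(O,z \right)} = 2 O$
$\left(-4675 + 1783\right) \left(d{\left(-3,-28 \right)} + 1815\right) = \left(-4675 + 1783\right) \left(2 \left(-3\right) + 1815\right) = - 2892 \left(-6 + 1815\right) = \left(-2892\right) 1809 = -5231628$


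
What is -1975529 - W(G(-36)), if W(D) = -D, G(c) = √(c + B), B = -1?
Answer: -1975529 + I*√37 ≈ -1.9755e+6 + 6.0828*I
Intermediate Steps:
G(c) = √(-1 + c) (G(c) = √(c - 1) = √(-1 + c))
-1975529 - W(G(-36)) = -1975529 - (-1)*√(-1 - 36) = -1975529 - (-1)*√(-37) = -1975529 - (-1)*I*√37 = -1975529 + I*√37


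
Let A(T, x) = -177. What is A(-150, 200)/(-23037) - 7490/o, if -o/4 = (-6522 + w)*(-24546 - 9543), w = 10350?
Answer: 15369379801/2004106763736 ≈ 0.0076689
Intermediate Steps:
o = 521970768 (o = -4*(-6522 + 10350)*(-24546 - 9543) = -15312*(-34089) = -4*(-130492692) = 521970768)
A(-150, 200)/(-23037) - 7490/o = -177/(-23037) - 7490/521970768 = -177*(-1/23037) - 7490*1/521970768 = 59/7679 - 3745/260985384 = 15369379801/2004106763736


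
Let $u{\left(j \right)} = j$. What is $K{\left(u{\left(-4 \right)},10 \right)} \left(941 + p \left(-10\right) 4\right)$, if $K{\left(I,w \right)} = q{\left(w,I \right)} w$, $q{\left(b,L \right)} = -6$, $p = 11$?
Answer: $-30060$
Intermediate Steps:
$K{\left(I,w \right)} = - 6 w$
$K{\left(u{\left(-4 \right)},10 \right)} \left(941 + p \left(-10\right) 4\right) = \left(-6\right) 10 \left(941 + 11 \left(-10\right) 4\right) = - 60 \left(941 - 440\right) = \left(-60\right) 501 = -30060$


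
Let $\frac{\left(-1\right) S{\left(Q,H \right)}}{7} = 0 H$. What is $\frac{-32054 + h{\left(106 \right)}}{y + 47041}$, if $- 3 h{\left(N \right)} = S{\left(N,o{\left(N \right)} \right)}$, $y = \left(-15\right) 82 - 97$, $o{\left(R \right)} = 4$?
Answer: $- \frac{16027}{22857} \approx -0.70119$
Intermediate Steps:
$y = -1327$ ($y = -1230 - 97 = -1327$)
$S{\left(Q,H \right)} = 0$ ($S{\left(Q,H \right)} = - 7 \cdot 0 H = \left(-7\right) 0 = 0$)
$h{\left(N \right)} = 0$ ($h{\left(N \right)} = \left(- \frac{1}{3}\right) 0 = 0$)
$\frac{-32054 + h{\left(106 \right)}}{y + 47041} = \frac{-32054 + 0}{-1327 + 47041} = - \frac{32054}{45714} = \left(-32054\right) \frac{1}{45714} = - \frac{16027}{22857}$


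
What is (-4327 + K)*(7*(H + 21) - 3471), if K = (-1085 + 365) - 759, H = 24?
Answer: 18323736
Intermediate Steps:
K = -1479 (K = -720 - 759 = -1479)
(-4327 + K)*(7*(H + 21) - 3471) = (-4327 - 1479)*(7*(24 + 21) - 3471) = -5806*(7*45 - 3471) = -5806*(315 - 3471) = -5806*(-3156) = 18323736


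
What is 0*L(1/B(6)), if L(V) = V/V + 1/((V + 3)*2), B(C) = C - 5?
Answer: 0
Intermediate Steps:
B(C) = -5 + C
L(V) = 1 + 1/(2*(3 + V)) (L(V) = 1 + (½)/(3 + V) = 1 + 1/(2*(3 + V)))
0*L(1/B(6)) = 0*((7/2 + 1/(-5 + 6))/(3 + 1/(-5 + 6))) = 0*((7/2 + 1/1)/(3 + 1/1)) = 0*((7/2 + 1)/(3 + 1)) = 0*((9/2)/4) = 0*((¼)*(9/2)) = 0*(9/8) = 0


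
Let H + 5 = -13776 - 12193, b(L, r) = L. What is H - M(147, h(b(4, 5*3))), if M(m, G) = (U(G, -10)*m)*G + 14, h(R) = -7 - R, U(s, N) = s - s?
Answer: -25988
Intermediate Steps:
U(s, N) = 0
M(m, G) = 14 (M(m, G) = (0*m)*G + 14 = 0*G + 14 = 0 + 14 = 14)
H = -25974 (H = -5 + (-13776 - 12193) = -5 - 25969 = -25974)
H - M(147, h(b(4, 5*3))) = -25974 - 1*14 = -25974 - 14 = -25988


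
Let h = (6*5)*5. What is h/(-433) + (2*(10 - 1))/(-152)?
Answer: -15297/32908 ≈ -0.46484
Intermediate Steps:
h = 150 (h = 30*5 = 150)
h/(-433) + (2*(10 - 1))/(-152) = 150/(-433) + (2*(10 - 1))/(-152) = 150*(-1/433) + (2*9)*(-1/152) = -150/433 + 18*(-1/152) = -150/433 - 9/76 = -15297/32908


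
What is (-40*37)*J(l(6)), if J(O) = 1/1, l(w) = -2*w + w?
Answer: -1480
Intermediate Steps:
l(w) = -w
J(O) = 1
(-40*37)*J(l(6)) = -40*37*1 = -1480*1 = -1480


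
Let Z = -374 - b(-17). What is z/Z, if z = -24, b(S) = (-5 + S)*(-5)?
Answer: 6/121 ≈ 0.049587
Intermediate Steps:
b(S) = 25 - 5*S
Z = -484 (Z = -374 - (25 - 5*(-17)) = -374 - (25 + 85) = -374 - 1*110 = -374 - 110 = -484)
z/Z = -24/(-484) = -24*(-1/484) = 6/121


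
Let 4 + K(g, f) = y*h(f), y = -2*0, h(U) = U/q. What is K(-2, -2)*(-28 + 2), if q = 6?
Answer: 104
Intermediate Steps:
h(U) = U/6
y = 0
K(g, f) = -4 (K(g, f) = -4 + 0*(f/6) = -4 + 0 = -4)
K(-2, -2)*(-28 + 2) = -4*(-28 + 2) = -4*(-26) = 104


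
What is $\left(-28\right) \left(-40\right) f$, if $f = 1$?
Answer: $1120$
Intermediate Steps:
$\left(-28\right) \left(-40\right) f = \left(-28\right) \left(-40\right) 1 = 1120 \cdot 1 = 1120$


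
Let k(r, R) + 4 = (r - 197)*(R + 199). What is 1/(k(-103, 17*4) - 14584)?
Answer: -1/94688 ≈ -1.0561e-5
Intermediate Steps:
k(r, R) = -4 + (-197 + r)*(199 + R) (k(r, R) = -4 + (r - 197)*(R + 199) = -4 + (-197 + r)*(199 + R))
1/(k(-103, 17*4) - 14584) = 1/((-39207 - 3349*4 + 199*(-103) + (17*4)*(-103)) - 14584) = 1/((-39207 - 197*68 - 20497 + 68*(-103)) - 14584) = 1/((-39207 - 13396 - 20497 - 7004) - 14584) = 1/(-80104 - 14584) = 1/(-94688) = -1/94688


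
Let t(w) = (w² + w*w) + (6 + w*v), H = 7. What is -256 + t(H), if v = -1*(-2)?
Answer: -138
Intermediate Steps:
v = 2
t(w) = 6 + 2*w + 2*w² (t(w) = (w² + w*w) + (6 + w*2) = (w² + w²) + (6 + 2*w) = 2*w² + (6 + 2*w) = 6 + 2*w + 2*w²)
-256 + t(H) = -256 + (6 + 2*7 + 2*7²) = -256 + (6 + 14 + 2*49) = -256 + (6 + 14 + 98) = -256 + 118 = -138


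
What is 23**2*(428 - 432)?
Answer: -2116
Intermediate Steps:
23**2*(428 - 432) = 529*(-4) = -2116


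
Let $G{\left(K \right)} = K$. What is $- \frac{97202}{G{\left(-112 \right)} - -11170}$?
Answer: $- \frac{48601}{5529} \approx -8.7902$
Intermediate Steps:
$- \frac{97202}{G{\left(-112 \right)} - -11170} = - \frac{97202}{-112 - -11170} = - \frac{97202}{-112 + 11170} = - \frac{97202}{11058} = \left(-97202\right) \frac{1}{11058} = - \frac{48601}{5529}$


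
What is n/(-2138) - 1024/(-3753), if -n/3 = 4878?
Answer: 28555357/4011957 ≈ 7.1176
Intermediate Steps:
n = -14634 (n = -3*4878 = -14634)
n/(-2138) - 1024/(-3753) = -14634/(-2138) - 1024/(-3753) = -14634*(-1/2138) - 1024*(-1/3753) = 7317/1069 + 1024/3753 = 28555357/4011957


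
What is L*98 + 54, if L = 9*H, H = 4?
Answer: 3582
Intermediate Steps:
L = 36 (L = 9*4 = 36)
L*98 + 54 = 36*98 + 54 = 3528 + 54 = 3582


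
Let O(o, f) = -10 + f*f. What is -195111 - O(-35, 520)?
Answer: -465501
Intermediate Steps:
O(o, f) = -10 + f**2
-195111 - O(-35, 520) = -195111 - (-10 + 520**2) = -195111 - (-10 + 270400) = -195111 - 1*270390 = -195111 - 270390 = -465501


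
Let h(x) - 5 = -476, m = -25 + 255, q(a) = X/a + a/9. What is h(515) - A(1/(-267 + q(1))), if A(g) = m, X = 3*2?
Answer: -701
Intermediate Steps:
X = 6
q(a) = 6/a + a/9
m = 230
h(x) = -471 (h(x) = 5 - 476 = -471)
A(g) = 230
h(515) - A(1/(-267 + q(1))) = -471 - 1*230 = -471 - 230 = -701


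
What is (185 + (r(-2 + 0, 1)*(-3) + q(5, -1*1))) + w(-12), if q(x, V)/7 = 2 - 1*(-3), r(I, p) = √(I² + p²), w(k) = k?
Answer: 208 - 3*√5 ≈ 201.29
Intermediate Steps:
q(x, V) = 35 (q(x, V) = 7*(2 - 1*(-3)) = 7*(2 + 3) = 7*5 = 35)
(185 + (r(-2 + 0, 1)*(-3) + q(5, -1*1))) + w(-12) = (185 + (√((-2 + 0)² + 1²)*(-3) + 35)) - 12 = (185 + (√((-2)² + 1)*(-3) + 35)) - 12 = (185 + (√(4 + 1)*(-3) + 35)) - 12 = (185 + (√5*(-3) + 35)) - 12 = (185 + (-3*√5 + 35)) - 12 = (185 + (35 - 3*√5)) - 12 = (220 - 3*√5) - 12 = 208 - 3*√5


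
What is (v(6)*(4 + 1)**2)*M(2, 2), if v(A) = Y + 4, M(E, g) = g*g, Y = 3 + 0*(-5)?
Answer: 700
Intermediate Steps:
Y = 3 (Y = 3 + 0 = 3)
M(E, g) = g**2
v(A) = 7 (v(A) = 3 + 4 = 7)
(v(6)*(4 + 1)**2)*M(2, 2) = (7*(4 + 1)**2)*2**2 = (7*5**2)*4 = (7*25)*4 = 175*4 = 700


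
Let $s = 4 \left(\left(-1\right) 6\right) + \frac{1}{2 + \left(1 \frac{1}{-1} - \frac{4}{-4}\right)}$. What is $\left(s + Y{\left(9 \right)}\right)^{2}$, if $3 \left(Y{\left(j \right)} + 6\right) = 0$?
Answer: $\frac{3481}{4} \approx 870.25$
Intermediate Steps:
$s = - \frac{47}{2}$ ($s = 4 \left(-6\right) + \frac{1}{2 + \left(1 \left(-1\right) - -1\right)} = -24 + \frac{1}{2 + \left(-1 + 1\right)} = -24 + \frac{1}{2 + 0} = -24 + \frac{1}{2} = - \frac{47}{2} \approx -23.5$)
$Y{\left(j \right)} = -6$ ($Y{\left(j \right)} = -6 + \frac{1}{3} \cdot 0 = -6 + 0 = -6$)
$\left(s + Y{\left(9 \right)}\right)^{2} = \left(- \frac{47}{2} - 6\right)^{2} = \left(- \frac{59}{2}\right)^{2} = \frac{3481}{4}$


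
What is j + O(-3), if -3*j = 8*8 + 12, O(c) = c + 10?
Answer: -55/3 ≈ -18.333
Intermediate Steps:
O(c) = 10 + c
j = -76/3 (j = -(8*8 + 12)/3 = -(64 + 12)/3 = -1/3*76 = -76/3 ≈ -25.333)
j + O(-3) = -76/3 + (10 - 3) = -76/3 + 7 = -55/3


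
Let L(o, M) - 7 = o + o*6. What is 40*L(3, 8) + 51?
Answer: 1171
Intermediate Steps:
L(o, M) = 7 + 7*o (L(o, M) = 7 + (o + o*6) = 7 + (o + 6*o) = 7 + 7*o)
40*L(3, 8) + 51 = 40*(7 + 7*3) + 51 = 40*(7 + 21) + 51 = 40*28 + 51 = 1120 + 51 = 1171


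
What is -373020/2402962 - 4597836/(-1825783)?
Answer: 5183685807786/2193643584623 ≈ 2.3630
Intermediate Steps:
-373020/2402962 - 4597836/(-1825783) = -373020*1/2402962 - 4597836*(-1/1825783) = -186510/1201481 + 4597836/1825783 = 5183685807786/2193643584623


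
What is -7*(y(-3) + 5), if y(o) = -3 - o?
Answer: -35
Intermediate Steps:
-7*(y(-3) + 5) = -7*((-3 - 1*(-3)) + 5) = -7*((-3 + 3) + 5) = -7*(0 + 5) = -7*5 = -35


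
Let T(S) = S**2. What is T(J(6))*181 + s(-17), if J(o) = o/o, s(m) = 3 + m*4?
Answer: 116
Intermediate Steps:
s(m) = 3 + 4*m
J(o) = 1
T(J(6))*181 + s(-17) = 1**2*181 + (3 + 4*(-17)) = 1*181 + (3 - 68) = 181 - 65 = 116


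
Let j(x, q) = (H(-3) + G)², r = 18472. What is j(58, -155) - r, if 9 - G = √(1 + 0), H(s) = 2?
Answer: -18372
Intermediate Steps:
G = 8 (G = 9 - √(1 + 0) = 9 - √1 = 9 - 1*1 = 9 - 1 = 8)
j(x, q) = 100 (j(x, q) = (2 + 8)² = 10² = 100)
j(58, -155) - r = 100 - 1*18472 = 100 - 18472 = -18372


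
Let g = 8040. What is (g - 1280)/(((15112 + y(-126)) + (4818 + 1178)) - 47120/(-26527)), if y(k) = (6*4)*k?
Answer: 44830630/119940347 ≈ 0.37377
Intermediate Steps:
y(k) = 24*k
(g - 1280)/(((15112 + y(-126)) + (4818 + 1178)) - 47120/(-26527)) = (8040 - 1280)/(((15112 + 24*(-126)) + (4818 + 1178)) - 47120/(-26527)) = 6760/(((15112 - 3024) + 5996) - 47120*(-1/26527)) = 6760/((12088 + 5996) + 47120/26527) = 6760/(18084 + 47120/26527) = 6760/(479761388/26527) = 6760*(26527/479761388) = 44830630/119940347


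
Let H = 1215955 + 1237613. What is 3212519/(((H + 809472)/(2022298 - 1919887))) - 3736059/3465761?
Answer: 126690418076480421/1256546308160 ≈ 1.0082e+5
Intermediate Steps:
H = 2453568
3212519/(((H + 809472)/(2022298 - 1919887))) - 3736059/3465761 = 3212519/(((2453568 + 809472)/(2022298 - 1919887))) - 3736059/3465761 = 3212519/((3263040/102411)) - 3736059*1/3465761 = 3212519/((3263040*(1/102411))) - 3736059/3465761 = 3212519/(362560/11379) - 3736059/3465761 = 3212519*(11379/362560) - 3736059/3465761 = 36555253701/362560 - 3736059/3465761 = 126690418076480421/1256546308160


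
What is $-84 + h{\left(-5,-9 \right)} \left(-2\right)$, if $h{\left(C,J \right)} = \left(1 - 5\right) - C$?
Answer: $-86$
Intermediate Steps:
$h{\left(C,J \right)} = -4 - C$
$-84 + h{\left(-5,-9 \right)} \left(-2\right) = -84 + \left(-4 - -5\right) \left(-2\right) = -84 + \left(-4 + 5\right) \left(-2\right) = -84 + 1 \left(-2\right) = -84 - 2 = -86$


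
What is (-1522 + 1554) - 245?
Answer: -213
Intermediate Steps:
(-1522 + 1554) - 245 = 32 - 245 = -213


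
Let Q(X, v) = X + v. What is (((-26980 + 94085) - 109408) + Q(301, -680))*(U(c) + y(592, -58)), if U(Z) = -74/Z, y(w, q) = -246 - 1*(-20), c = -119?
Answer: 1144731240/119 ≈ 9.6196e+6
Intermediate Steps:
y(w, q) = -226 (y(w, q) = -246 + 20 = -226)
(((-26980 + 94085) - 109408) + Q(301, -680))*(U(c) + y(592, -58)) = (((-26980 + 94085) - 109408) + (301 - 680))*(-74/(-119) - 226) = ((67105 - 109408) - 379)*(-74*(-1/119) - 226) = (-42303 - 379)*(74/119 - 226) = -42682*(-26820/119) = 1144731240/119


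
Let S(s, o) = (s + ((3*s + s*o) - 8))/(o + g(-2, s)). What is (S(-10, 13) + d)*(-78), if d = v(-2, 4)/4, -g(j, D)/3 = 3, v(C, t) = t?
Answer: 3393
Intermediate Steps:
g(j, D) = -9 (g(j, D) = -3*3 = -9)
S(s, o) = (-8 + 4*s + o*s)/(-9 + o) (S(s, o) = (s + ((3*s + s*o) - 8))/(o - 9) = (s + ((3*s + o*s) - 8))/(-9 + o) = (s + (-8 + 3*s + o*s))/(-9 + o) = (-8 + 4*s + o*s)/(-9 + o))
d = 1 (d = 4/4 = 4*(¼) = 1)
(S(-10, 13) + d)*(-78) = ((-8 + 4*(-10) + 13*(-10))/(-9 + 13) + 1)*(-78) = ((-8 - 40 - 130)/4 + 1)*(-78) = ((¼)*(-178) + 1)*(-78) = (-89/2 + 1)*(-78) = -87/2*(-78) = 3393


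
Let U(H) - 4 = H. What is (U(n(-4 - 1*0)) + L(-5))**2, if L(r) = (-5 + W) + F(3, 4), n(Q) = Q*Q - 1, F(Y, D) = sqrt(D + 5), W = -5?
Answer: 144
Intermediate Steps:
F(Y, D) = sqrt(5 + D)
n(Q) = -1 + Q**2 (n(Q) = Q**2 - 1 = -1 + Q**2)
U(H) = 4 + H
L(r) = -7 (L(r) = (-5 - 5) + sqrt(5 + 4) = -10 + sqrt(9) = -10 + 3 = -7)
(U(n(-4 - 1*0)) + L(-5))**2 = ((4 + (-1 + (-4 - 1*0)**2)) - 7)**2 = ((4 + (-1 + (-4 + 0)**2)) - 7)**2 = ((4 + (-1 + (-4)**2)) - 7)**2 = ((4 + (-1 + 16)) - 7)**2 = ((4 + 15) - 7)**2 = (19 - 7)**2 = 12**2 = 144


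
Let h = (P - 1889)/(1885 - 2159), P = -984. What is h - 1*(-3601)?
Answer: 989547/274 ≈ 3611.5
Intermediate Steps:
h = 2873/274 (h = (-984 - 1889)/(1885 - 2159) = -2873/(-274) = -2873*(-1/274) = 2873/274 ≈ 10.485)
h - 1*(-3601) = 2873/274 - 1*(-3601) = 2873/274 + 3601 = 989547/274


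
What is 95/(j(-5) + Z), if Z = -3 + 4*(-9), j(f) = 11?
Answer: -95/28 ≈ -3.3929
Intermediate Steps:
Z = -39 (Z = -3 - 36 = -39)
95/(j(-5) + Z) = 95/(11 - 39) = 95/(-28) = -1/28*95 = -95/28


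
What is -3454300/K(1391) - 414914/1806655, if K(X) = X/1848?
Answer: -11532866598437374/2513057105 ≈ -4.5892e+6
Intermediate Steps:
K(X) = X/1848 (K(X) = X*(1/1848) = X/1848)
-3454300/K(1391) - 414914/1806655 = -3454300/((1/1848)*1391) - 414914/1806655 = -3454300/1391/1848 - 414914*1/1806655 = -3454300*1848/1391 - 414914/1806655 = -6383546400/1391 - 414914/1806655 = -11532866598437374/2513057105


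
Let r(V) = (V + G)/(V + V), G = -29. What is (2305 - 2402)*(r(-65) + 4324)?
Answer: -27267379/65 ≈ -4.1950e+5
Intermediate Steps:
r(V) = (-29 + V)/(2*V) (r(V) = (V - 29)/(V + V) = (-29 + V)/((2*V)) = (-29 + V)*(1/(2*V)) = (-29 + V)/(2*V))
(2305 - 2402)*(r(-65) + 4324) = (2305 - 2402)*((½)*(-29 - 65)/(-65) + 4324) = -97*((½)*(-1/65)*(-94) + 4324) = -97*(47/65 + 4324) = -97*281107/65 = -27267379/65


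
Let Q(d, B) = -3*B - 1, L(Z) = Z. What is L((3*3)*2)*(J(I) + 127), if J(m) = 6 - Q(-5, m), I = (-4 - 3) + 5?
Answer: 2304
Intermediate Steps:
Q(d, B) = -1 - 3*B
I = -2 (I = -7 + 5 = -2)
J(m) = 7 + 3*m (J(m) = 6 - (-1 - 3*m) = 6 + (1 + 3*m) = 7 + 3*m)
L((3*3)*2)*(J(I) + 127) = ((3*3)*2)*((7 + 3*(-2)) + 127) = (9*2)*((7 - 6) + 127) = 18*(1 + 127) = 18*128 = 2304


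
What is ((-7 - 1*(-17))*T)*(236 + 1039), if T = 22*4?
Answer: 1122000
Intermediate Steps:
T = 88
((-7 - 1*(-17))*T)*(236 + 1039) = ((-7 - 1*(-17))*88)*(236 + 1039) = ((-7 + 17)*88)*1275 = (10*88)*1275 = 880*1275 = 1122000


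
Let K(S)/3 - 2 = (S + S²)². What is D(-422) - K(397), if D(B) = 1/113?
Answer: -8463438756881/113 ≈ -7.4898e+10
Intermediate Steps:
D(B) = 1/113
K(S) = 6 + 3*(S + S²)²
D(-422) - K(397) = 1/113 - (6 + 3*397²*(1 + 397)²) = 1/113 - (6 + 3*157609*398²) = 1/113 - (6 + 3*157609*158404) = 1/113 - (6 + 74897688108) = 1/113 - 1*74897688114 = 1/113 - 74897688114 = -8463438756881/113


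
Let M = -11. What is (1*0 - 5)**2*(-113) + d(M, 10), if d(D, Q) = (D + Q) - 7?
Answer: -2833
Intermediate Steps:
d(D, Q) = -7 + D + Q
(1*0 - 5)**2*(-113) + d(M, 10) = (1*0 - 5)**2*(-113) + (-7 - 11 + 10) = (0 - 5)**2*(-113) - 8 = (-5)**2*(-113) - 8 = 25*(-113) - 8 = -2825 - 8 = -2833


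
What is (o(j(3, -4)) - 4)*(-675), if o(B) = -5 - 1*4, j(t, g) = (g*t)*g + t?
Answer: 8775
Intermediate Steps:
j(t, g) = t + t*g² (j(t, g) = t*g² + t = t + t*g²)
o(B) = -9 (o(B) = -5 - 4 = -9)
(o(j(3, -4)) - 4)*(-675) = (-9 - 4)*(-675) = -13*(-675) = 8775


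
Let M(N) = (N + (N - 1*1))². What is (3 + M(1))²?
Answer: 16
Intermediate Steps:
M(N) = (-1 + 2*N)² (M(N) = (N + (N - 1))² = (N + (-1 + N))² = (-1 + 2*N)²)
(3 + M(1))² = (3 + (-1 + 2*1)²)² = (3 + (-1 + 2)²)² = (3 + 1²)² = (3 + 1)² = 4² = 16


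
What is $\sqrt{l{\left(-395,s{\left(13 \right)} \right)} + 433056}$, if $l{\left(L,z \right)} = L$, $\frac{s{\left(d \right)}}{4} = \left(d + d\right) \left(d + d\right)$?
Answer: $\sqrt{432661} \approx 657.77$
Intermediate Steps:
$s{\left(d \right)} = 16 d^{2}$ ($s{\left(d \right)} = 4 \left(d + d\right) \left(d + d\right) = 4 \cdot 2 d 2 d = 4 \cdot 4 d^{2} = 16 d^{2}$)
$\sqrt{l{\left(-395,s{\left(13 \right)} \right)} + 433056} = \sqrt{-395 + 433056} = \sqrt{432661}$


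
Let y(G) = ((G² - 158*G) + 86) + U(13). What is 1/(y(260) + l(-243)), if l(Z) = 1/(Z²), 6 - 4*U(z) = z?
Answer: 236196/6283817437 ≈ 3.7588e-5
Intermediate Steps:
U(z) = 3/2 - z/4
l(Z) = Z⁻²
y(G) = 337/4 + G² - 158*G (y(G) = ((G² - 158*G) + 86) + (3/2 - ¼*13) = (86 + G² - 158*G) + (3/2 - 13/4) = (86 + G² - 158*G) - 7/4 = 337/4 + G² - 158*G)
1/(y(260) + l(-243)) = 1/((337/4 + 260² - 158*260) + (-243)⁻²) = 1/((337/4 + 67600 - 41080) + 1/59049) = 1/(106417/4 + 1/59049) = 1/(6283817437/236196) = 236196/6283817437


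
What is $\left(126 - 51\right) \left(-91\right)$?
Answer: $-6825$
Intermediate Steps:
$\left(126 - 51\right) \left(-91\right) = 75 \left(-91\right) = -6825$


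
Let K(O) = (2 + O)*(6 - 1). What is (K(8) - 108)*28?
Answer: -1624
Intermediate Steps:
K(O) = 10 + 5*O (K(O) = (2 + O)*5 = 10 + 5*O)
(K(8) - 108)*28 = ((10 + 5*8) - 108)*28 = ((10 + 40) - 108)*28 = (50 - 108)*28 = -58*28 = -1624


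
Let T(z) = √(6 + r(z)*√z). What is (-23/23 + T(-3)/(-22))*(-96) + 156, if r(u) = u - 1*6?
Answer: 252 + 48*√(6 - 9*I*√3)/11 ≈ 266.7 - 10.095*I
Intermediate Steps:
r(u) = -6 + u (r(u) = u - 6 = -6 + u)
T(z) = √(6 + √z*(-6 + z)) (T(z) = √(6 + (-6 + z)*√z) = √(6 + √z*(-6 + z)))
(-23/23 + T(-3)/(-22))*(-96) + 156 = (-23/23 + √(6 + √(-3)*(-6 - 3))/(-22))*(-96) + 156 = (-23*1/23 + √(6 + (I*√3)*(-9))*(-1/22))*(-96) + 156 = (-1 + √(6 - 9*I*√3)*(-1/22))*(-96) + 156 = (-1 - √(6 - 9*I*√3)/22)*(-96) + 156 = (96 + 48*√(6 - 9*I*√3)/11) + 156 = 252 + 48*√(6 - 9*I*√3)/11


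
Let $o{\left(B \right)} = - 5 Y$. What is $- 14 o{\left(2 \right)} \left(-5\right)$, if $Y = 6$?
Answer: $-2100$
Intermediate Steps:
$o{\left(B \right)} = -30$ ($o{\left(B \right)} = \left(-5\right) 6 = -30$)
$- 14 o{\left(2 \right)} \left(-5\right) = \left(-14\right) \left(-30\right) \left(-5\right) = 420 \left(-5\right) = -2100$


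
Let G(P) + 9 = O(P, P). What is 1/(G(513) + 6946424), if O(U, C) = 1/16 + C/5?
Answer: 80/555721413 ≈ 1.4396e-7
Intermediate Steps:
O(U, C) = 1/16 + C/5 (O(U, C) = 1*(1/16) + C*(1/5) = 1/16 + C/5)
G(P) = -143/16 + P/5 (G(P) = -9 + (1/16 + P/5) = -143/16 + P/5)
1/(G(513) + 6946424) = 1/((-143/16 + (1/5)*513) + 6946424) = 1/((-143/16 + 513/5) + 6946424) = 1/(7493/80 + 6946424) = 1/(555721413/80) = 80/555721413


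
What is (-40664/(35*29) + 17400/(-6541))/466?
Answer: -141822112/1546913795 ≈ -0.091681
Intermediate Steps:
(-40664/(35*29) + 17400/(-6541))/466 = (-40664/1015 + 17400*(-1/6541))*(1/466) = (-40664*1/1015 - 17400/6541)*(1/466) = (-40664/1015 - 17400/6541)*(1/466) = -283644224/6639115*1/466 = -141822112/1546913795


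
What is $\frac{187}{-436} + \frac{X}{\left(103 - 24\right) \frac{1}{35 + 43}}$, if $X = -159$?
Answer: $- \frac{5422045}{34444} \approx -157.42$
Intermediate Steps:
$\frac{187}{-436} + \frac{X}{\left(103 - 24\right) \frac{1}{35 + 43}} = \frac{187}{-436} - \frac{159}{\left(103 - 24\right) \frac{1}{35 + 43}} = 187 \left(- \frac{1}{436}\right) - \frac{159}{79 \cdot \frac{1}{78}} = - \frac{187}{436} - \frac{159}{79 \cdot \frac{1}{78}} = - \frac{187}{436} - \frac{159}{\frac{79}{78}} = - \frac{187}{436} - \frac{12402}{79} = - \frac{5422045}{34444}$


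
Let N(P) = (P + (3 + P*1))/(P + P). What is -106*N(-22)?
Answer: -2173/22 ≈ -98.773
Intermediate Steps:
N(P) = (3 + 2*P)/(2*P) (N(P) = (P + (3 + P))/((2*P)) = (3 + 2*P)*(1/(2*P)) = (3 + 2*P)/(2*P))
-106*N(-22) = -106*(3/2 - 22)/(-22) = -(-53)*(-41)/(11*2) = -106*41/44 = -2173/22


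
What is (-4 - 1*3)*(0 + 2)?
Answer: -14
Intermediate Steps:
(-4 - 1*3)*(0 + 2) = (-4 - 3)*2 = -7*2 = -14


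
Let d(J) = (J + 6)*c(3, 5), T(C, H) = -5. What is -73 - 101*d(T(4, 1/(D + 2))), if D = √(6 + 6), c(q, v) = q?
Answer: -376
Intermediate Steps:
D = 2*√3 (D = √12 = 2*√3 ≈ 3.4641)
d(J) = 18 + 3*J (d(J) = (J + 6)*3 = (6 + J)*3 = 18 + 3*J)
-73 - 101*d(T(4, 1/(D + 2))) = -73 - 101*(18 + 3*(-5)) = -73 - 101*(18 - 15) = -73 - 101*3 = -73 - 303 = -376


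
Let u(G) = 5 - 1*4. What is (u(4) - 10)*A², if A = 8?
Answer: -576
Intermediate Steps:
u(G) = 1 (u(G) = 5 - 4 = 1)
(u(4) - 10)*A² = (1 - 10)*8² = -9*64 = -576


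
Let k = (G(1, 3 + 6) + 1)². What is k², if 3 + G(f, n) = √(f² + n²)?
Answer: (2 - √82)⁴ ≈ 2477.9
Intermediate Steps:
G(f, n) = -3 + √(f² + n²)
k = (-2 + √82)² (k = ((-3 + √(1² + (3 + 6)²)) + 1)² = ((-3 + √(1 + 9²)) + 1)² = ((-3 + √(1 + 81)) + 1)² = ((-3 + √82) + 1)² = (-2 + √82)² ≈ 49.778)
k² = ((2 - √82)²)² = (2 - √82)⁴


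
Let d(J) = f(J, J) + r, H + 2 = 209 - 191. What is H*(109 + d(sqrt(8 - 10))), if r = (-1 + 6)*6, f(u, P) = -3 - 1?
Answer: 2160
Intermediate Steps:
f(u, P) = -4
r = 30 (r = 5*6 = 30)
H = 16 (H = -2 + (209 - 191) = -2 + 18 = 16)
d(J) = 26 (d(J) = -4 + 30 = 26)
H*(109 + d(sqrt(8 - 10))) = 16*(109 + 26) = 16*135 = 2160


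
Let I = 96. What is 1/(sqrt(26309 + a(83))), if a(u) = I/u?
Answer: sqrt(181250669)/2183743 ≈ 0.0061651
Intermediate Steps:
a(u) = 96/u
1/(sqrt(26309 + a(83))) = 1/(sqrt(26309 + 96/83)) = 1/(sqrt(2183743/83)) = 1/(sqrt(181250669)/83) = sqrt(181250669)/2183743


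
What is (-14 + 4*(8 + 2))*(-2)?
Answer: -52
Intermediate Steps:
(-14 + 4*(8 + 2))*(-2) = (-14 + 4*10)*(-2) = (-14 + 40)*(-2) = 26*(-2) = -52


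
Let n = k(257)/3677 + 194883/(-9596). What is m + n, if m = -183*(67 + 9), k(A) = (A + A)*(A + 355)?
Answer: -488434704999/35284492 ≈ -13843.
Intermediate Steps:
k(A) = 2*A*(355 + A) (k(A) = (2*A)*(355 + A) = 2*A*(355 + A))
n = 2302009737/35284492 (n = (2*257*(355 + 257))/3677 + 194883/(-9596) = (2*257*612)*(1/3677) + 194883*(-1/9596) = 314568*(1/3677) - 194883/9596 = 314568/3677 - 194883/9596 = 2302009737/35284492 ≈ 65.241)
m = -13908 (m = -183*76 = -13908)
m + n = -13908 + 2302009737/35284492 = -488434704999/35284492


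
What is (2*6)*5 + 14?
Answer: 74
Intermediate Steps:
(2*6)*5 + 14 = 12*5 + 14 = 60 + 14 = 74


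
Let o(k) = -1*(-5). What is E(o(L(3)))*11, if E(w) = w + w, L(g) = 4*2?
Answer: 110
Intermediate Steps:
L(g) = 8
o(k) = 5
E(w) = 2*w
E(o(L(3)))*11 = (2*5)*11 = 10*11 = 110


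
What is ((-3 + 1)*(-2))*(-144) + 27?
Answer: -549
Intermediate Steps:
((-3 + 1)*(-2))*(-144) + 27 = -2*(-2)*(-144) + 27 = 4*(-144) + 27 = -576 + 27 = -549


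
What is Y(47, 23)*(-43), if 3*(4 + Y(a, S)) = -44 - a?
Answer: 4429/3 ≈ 1476.3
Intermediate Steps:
Y(a, S) = -56/3 - a/3 (Y(a, S) = -4 + (-44 - a)/3 = -4 + (-44/3 - a/3) = -56/3 - a/3)
Y(47, 23)*(-43) = (-56/3 - ⅓*47)*(-43) = (-56/3 - 47/3)*(-43) = -103/3*(-43) = 4429/3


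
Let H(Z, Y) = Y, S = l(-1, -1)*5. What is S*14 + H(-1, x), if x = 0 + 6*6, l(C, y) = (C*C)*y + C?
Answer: -104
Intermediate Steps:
l(C, y) = C + y*C² (l(C, y) = C²*y + C = y*C² + C = C + y*C²)
x = 36 (x = 0 + 36 = 36)
S = -10 (S = -(1 - 1*(-1))*5 = -(1 + 1)*5 = -1*2*5 = -2*5 = -10)
S*14 + H(-1, x) = -10*14 + 36 = -140 + 36 = -104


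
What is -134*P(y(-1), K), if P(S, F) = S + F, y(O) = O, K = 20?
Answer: -2546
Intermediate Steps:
P(S, F) = F + S
-134*P(y(-1), K) = -134*(20 - 1) = -134*19 = -2546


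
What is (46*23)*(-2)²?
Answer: 4232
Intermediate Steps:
(46*23)*(-2)² = 1058*4 = 4232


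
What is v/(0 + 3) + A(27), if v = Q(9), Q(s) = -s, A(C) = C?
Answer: 24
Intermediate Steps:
v = -9 (v = -1*9 = -9)
v/(0 + 3) + A(27) = -9/(0 + 3) + 27 = -9/3 + 27 = (1/3)*(-9) + 27 = -3 + 27 = 24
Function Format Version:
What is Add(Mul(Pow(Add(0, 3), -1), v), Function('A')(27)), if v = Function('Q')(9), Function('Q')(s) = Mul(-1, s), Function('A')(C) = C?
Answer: 24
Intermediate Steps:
v = -9 (v = Mul(-1, 9) = -9)
Add(Mul(Pow(Add(0, 3), -1), v), Function('A')(27)) = Add(Mul(Pow(Add(0, 3), -1), -9), 27) = Add(Mul(Pow(3, -1), -9), 27) = Add(Mul(Rational(1, 3), -9), 27) = Add(-3, 27) = 24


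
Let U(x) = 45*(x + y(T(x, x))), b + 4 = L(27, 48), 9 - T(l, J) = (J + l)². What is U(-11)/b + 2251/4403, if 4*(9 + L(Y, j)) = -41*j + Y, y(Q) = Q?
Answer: 389660683/8775179 ≈ 44.405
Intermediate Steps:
T(l, J) = 9 - (J + l)²
L(Y, j) = -9 - 41*j/4 + Y/4 (L(Y, j) = -9 + (-41*j + Y)/4 = -9 + (Y - 41*j)/4 = -9 + (-41*j/4 + Y/4) = -9 - 41*j/4 + Y/4)
b = -1993/4 (b = -4 + (-9 - 41/4*48 + (¼)*27) = -4 + (-9 - 492 + 27/4) = -4 - 1977/4 = -1993/4 ≈ -498.25)
U(x) = 405 - 180*x² + 45*x (U(x) = 45*(x + (9 - (x + x)²)) = 45*(x + (9 - (2*x)²)) = 45*(x + (9 - 4*x²)) = 45*(9 + x - 4*x²) = 405 - 180*x² + 45*x)
U(-11)/b + 2251/4403 = (405 - 180*(-11)² + 45*(-11))/(-1993/4) + 2251/4403 = (405 - 180*121 - 495)*(-4/1993) + 2251*(1/4403) = (405 - 21780 - 495)*(-4/1993) + 2251/4403 = -21870*(-4/1993) + 2251/4403 = 87480/1993 + 2251/4403 = 389660683/8775179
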